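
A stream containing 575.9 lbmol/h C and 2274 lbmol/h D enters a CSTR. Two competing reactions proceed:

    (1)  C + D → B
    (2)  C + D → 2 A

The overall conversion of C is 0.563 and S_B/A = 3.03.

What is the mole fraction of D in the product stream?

Conversion of C: C consumed = 0.563 × 575.9 = 324.2 lbmol/h = 1ξ₁ + 1ξ₂.
Selectivity: 1ξ₁ / (2ξ₂) = 3.03 → ξ₁ = 6.06 ξ₂.
Substitute: (1·6.06 + 1) ξ₂ = 324.2 → ξ₂ = 45.93 lbmol/h, ξ₁ = 278.3 lbmol/h.
Outlet amounts (n = n₀ + Σ ν·ξ):
  C: 575.9 − 1(278.3) − 1(45.93) = 251.7
  D: 2274 − 1(278.3) − 1(45.93) = 1950
  B: 0 + 1(278.3) = 278.3
  A: 0 + 2(45.93) = 91.85
Total out = 2572 lbmol/h; y_D = 1950 / 2572 = 0.7582.

0.758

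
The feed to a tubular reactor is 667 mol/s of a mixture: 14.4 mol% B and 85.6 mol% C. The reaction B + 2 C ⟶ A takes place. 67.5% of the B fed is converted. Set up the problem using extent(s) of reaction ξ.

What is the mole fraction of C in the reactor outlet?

B reacted = 0.675 × 96.05 = 64.83 mol/s; ν_B = −1, so ξ = 64.83/1 = 64.83 mol/s.
Outlet amounts (n = n₀ + ν ξ):
  B: 96.05 − 1(64.83) = 31.22
  C: 571 − 2(64.83) = 441.3
  A: 0 + 1(64.83) = 64.83
Total out = 537.3 mol/s; y_C = 441.3 / 537.3 = 0.8213.

0.821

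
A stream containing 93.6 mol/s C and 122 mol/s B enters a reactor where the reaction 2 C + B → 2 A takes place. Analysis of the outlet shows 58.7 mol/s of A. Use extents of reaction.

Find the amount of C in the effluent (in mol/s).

34.9 mol/s

For A: n = n₀ + 2ξ → 58.7 = 0 + 2ξ, giving ξ = 29.35 mol/s.
Outlet amounts (n = n₀ + ν ξ):
  C: 93.6 − 2(29.35) = 34.9
  B: 122 − 1(29.35) = 92.65
  A: 0 + 2(29.35) = 58.7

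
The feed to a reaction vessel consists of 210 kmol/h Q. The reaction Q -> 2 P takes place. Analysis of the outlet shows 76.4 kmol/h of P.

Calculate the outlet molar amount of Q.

For P: n = n₀ + 2ξ → 76.4 = 0 + 2ξ, giving ξ = 38.2 kmol/h.
Outlet amounts (n = n₀ + ν ξ):
  Q: 210 − 1(38.2) = 171.8
  P: 0 + 2(38.2) = 76.4

172 kmol/h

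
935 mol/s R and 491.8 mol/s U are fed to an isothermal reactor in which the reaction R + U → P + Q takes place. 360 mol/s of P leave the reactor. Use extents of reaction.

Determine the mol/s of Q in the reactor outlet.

360 mol/s

For P: n = n₀ + 1ξ → 360 = 0 + 1ξ, giving ξ = 360 mol/s.
Outlet amounts (n = n₀ + ν ξ):
  R: 935 − 1(360) = 575
  U: 491.8 − 1(360) = 131.8
  P: 0 + 1(360) = 360
  Q: 0 + 1(360) = 360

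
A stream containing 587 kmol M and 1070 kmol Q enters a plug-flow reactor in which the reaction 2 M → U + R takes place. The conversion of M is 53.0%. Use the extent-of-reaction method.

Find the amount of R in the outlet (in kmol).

M reacted = 0.53 × 587 = 311.1 kmol; ν_M = −2, so ξ = 311.1/2 = 155.6 kmol.
Outlet amounts (n = n₀ + ν ξ):
  M: 587 − 2(155.6) = 275.9
  U: 0 + 1(155.6) = 155.6
  R: 0 + 1(155.6) = 155.6
  Q: 1070 (inert)

156 kmol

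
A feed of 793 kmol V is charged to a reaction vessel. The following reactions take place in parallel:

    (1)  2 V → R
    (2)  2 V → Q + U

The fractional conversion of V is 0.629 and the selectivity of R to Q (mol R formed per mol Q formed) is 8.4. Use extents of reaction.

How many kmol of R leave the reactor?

Conversion of V: V consumed = 0.629 × 793 = 498.8 kmol = 2ξ₁ + 2ξ₂.
Selectivity: 1ξ₁ / (1ξ₂) = 8.4 → ξ₁ = 8.4 ξ₂.
Substitute: (2·8.4 + 2) ξ₂ = 498.8 → ξ₂ = 26.53 kmol, ξ₁ = 222.9 kmol.
Outlet amounts (n = n₀ + Σ ν·ξ):
  V: 793 − 2(222.9) − 2(26.53) = 294.2
  R: 0 + 1(222.9) = 222.9
  Q: 0 + 1(26.53) = 26.53
  U: 0 + 1(26.53) = 26.53

223 kmol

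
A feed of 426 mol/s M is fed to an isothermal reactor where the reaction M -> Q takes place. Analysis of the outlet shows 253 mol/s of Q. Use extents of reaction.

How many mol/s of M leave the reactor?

173 mol/s

For Q: n = n₀ + 1ξ → 253 = 0 + 1ξ, giving ξ = 253 mol/s.
Outlet amounts (n = n₀ + ν ξ):
  M: 426 − 1(253) = 173
  Q: 0 + 1(253) = 253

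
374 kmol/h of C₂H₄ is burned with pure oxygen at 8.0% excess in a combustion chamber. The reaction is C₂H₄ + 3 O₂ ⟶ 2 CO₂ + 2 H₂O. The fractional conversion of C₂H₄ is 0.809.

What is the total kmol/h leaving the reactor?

Stoichiometric O₂ = 3 × 374 = 1122 kmol/h; O₂ fed = 1122 × 1.080 = 1212 kmol/h.
Fuel reacted = 0.809 × 374 → ξ = 302.6 kmol/h.
Outlet (n = n₀ + ν ξ):
  C₂H₄: 374 − 1(302.6) = 71.43
  O₂: 1212 − 3(302.6) = 304.1
  CO₂: 0 + 2(302.6) = 605.1
  H₂O: 0 + 2(302.6) = 605.1
Total out = 71.43 + 304.1 + 605.1 + 605.1 = 1586 kmol/h.

1590 kmol/h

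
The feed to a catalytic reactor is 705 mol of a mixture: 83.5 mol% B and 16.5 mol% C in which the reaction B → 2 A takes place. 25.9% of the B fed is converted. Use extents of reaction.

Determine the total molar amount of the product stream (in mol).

857 mol

B reacted = 0.259 × 588.7 = 152.5 mol; ν_B = −1, so ξ = 152.5/1 = 152.5 mol.
Outlet amounts (n = n₀ + ν ξ):
  B: 588.7 − 1(152.5) = 436.2
  A: 0 + 2(152.5) = 304.9
  C: 116.3 (inert)
Total out = 436.2 + 304.9 + 116.3 = 857.5 mol.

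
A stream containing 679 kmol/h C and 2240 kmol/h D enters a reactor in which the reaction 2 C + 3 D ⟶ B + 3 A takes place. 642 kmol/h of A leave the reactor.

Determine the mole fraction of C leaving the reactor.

For A: n = n₀ + 3ξ → 642 = 0 + 3ξ, giving ξ = 214 kmol/h.
Outlet amounts (n = n₀ + ν ξ):
  C: 679 − 2(214) = 251
  D: 2240 − 3(214) = 1598
  B: 0 + 1(214) = 214
  A: 0 + 3(214) = 642
Total out = 2705 kmol/h; y_C = 251 / 2705 = 0.09279.

0.0928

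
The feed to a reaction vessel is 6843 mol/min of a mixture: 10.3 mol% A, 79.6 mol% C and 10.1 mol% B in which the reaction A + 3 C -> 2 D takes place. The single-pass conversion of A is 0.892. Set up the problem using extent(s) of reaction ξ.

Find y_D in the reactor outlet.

A reacted = 0.892 × 704.8 = 628.7 mol/min; ν_A = −1, so ξ = 628.7/1 = 628.7 mol/min.
Outlet amounts (n = n₀ + ν ξ):
  A: 704.8 − 1(628.7) = 76.12
  C: 5447 − 3(628.7) = 3561
  D: 0 + 2(628.7) = 1257
  B: 691.1 (inert)
Total out = 5586 mol/min; y_D = 1257 / 5586 = 0.2251.

0.225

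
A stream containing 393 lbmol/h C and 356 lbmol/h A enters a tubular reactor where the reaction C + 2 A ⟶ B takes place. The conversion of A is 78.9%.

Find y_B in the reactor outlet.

A reacted = 0.789 × 356 = 280.9 lbmol/h; ν_A = −2, so ξ = 280.9/2 = 140.4 lbmol/h.
Outlet amounts (n = n₀ + ν ξ):
  C: 393 − 1(140.4) = 252.6
  A: 356 − 2(140.4) = 75.12
  B: 0 + 1(140.4) = 140.4
Total out = 468.1 lbmol/h; y_B = 140.4 / 468.1 = 0.3.

0.3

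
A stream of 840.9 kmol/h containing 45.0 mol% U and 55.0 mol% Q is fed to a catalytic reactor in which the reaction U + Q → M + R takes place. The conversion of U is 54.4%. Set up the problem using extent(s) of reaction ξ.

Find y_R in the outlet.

U reacted = 0.544 × 378.4 = 205.9 kmol/h; ν_U = −1, so ξ = 205.9/1 = 205.9 kmol/h.
Outlet amounts (n = n₀ + ν ξ):
  U: 378.4 − 1(205.9) = 172.6
  Q: 462.5 − 1(205.9) = 256.6
  M: 0 + 1(205.9) = 205.9
  R: 0 + 1(205.9) = 205.9
Total out = 840.9 kmol/h; y_R = 205.9 / 840.9 = 0.2448.

0.245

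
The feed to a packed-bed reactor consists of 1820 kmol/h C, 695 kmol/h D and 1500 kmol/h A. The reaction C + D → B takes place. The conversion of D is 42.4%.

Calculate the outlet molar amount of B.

295 kmol/h

D reacted = 0.424 × 695 = 294.7 kmol/h; ν_D = −1, so ξ = 294.7/1 = 294.7 kmol/h.
Outlet amounts (n = n₀ + ν ξ):
  C: 1820 − 1(294.7) = 1525
  D: 695 − 1(294.7) = 400.3
  B: 0 + 1(294.7) = 294.7
  A: 1500 (inert)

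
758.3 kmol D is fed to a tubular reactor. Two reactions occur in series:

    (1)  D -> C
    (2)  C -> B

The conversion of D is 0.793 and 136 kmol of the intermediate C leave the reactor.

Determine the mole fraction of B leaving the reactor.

Conversion of D: D consumed = 1ξ₁ = 0.793 × 758.3 → ξ₁ = 601.3 kmol.
C balance: n_C = 0 + 1ξ₁ − 1ξ₂ = 136 → ξ₂ = (1·601.3 − 136)/1 = 465.3 kmol.
Outlet amounts (n = n₀ + Σ ν·ξ):
  D: 758.3 − 1(601.3) = 157
  C: 0 + 1(601.3) − 1(465.3) = 136
  B: 0 + 1(465.3) = 465.3
Total out = 758.3 kmol; y_B = 465.3 / 758.3 = 0.6137.

0.614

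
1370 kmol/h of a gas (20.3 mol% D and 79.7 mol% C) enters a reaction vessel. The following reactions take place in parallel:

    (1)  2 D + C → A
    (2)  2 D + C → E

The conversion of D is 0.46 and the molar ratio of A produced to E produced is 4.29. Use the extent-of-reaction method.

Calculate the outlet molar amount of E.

Conversion of D: D consumed = 0.46 × 278.1 = 127.9 kmol/h = 2ξ₁ + 2ξ₂.
Selectivity: 1ξ₁ / (1ξ₂) = 4.29 → ξ₁ = 4.29 ξ₂.
Substitute: (2·4.29 + 2) ξ₂ = 127.9 → ξ₂ = 12.09 kmol/h, ξ₁ = 51.87 kmol/h.
Outlet amounts (n = n₀ + Σ ν·ξ):
  D: 278.1 − 2(51.87) − 2(12.09) = 150.2
  C: 1092 − 1(51.87) − 1(12.09) = 1028
  A: 0 + 1(51.87) = 51.87
  E: 0 + 1(12.09) = 12.09

12.1 kmol/h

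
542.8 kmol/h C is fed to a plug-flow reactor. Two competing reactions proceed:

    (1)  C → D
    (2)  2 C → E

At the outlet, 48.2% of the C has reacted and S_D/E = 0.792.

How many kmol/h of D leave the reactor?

Conversion of C: C consumed = 0.482 × 542.8 = 261.6 kmol/h = 1ξ₁ + 2ξ₂.
Selectivity: 1ξ₁ / (1ξ₂) = 0.792 → ξ₁ = 0.792 ξ₂.
Substitute: (1·0.792 + 2) ξ₂ = 261.6 → ξ₂ = 93.71 kmol/h, ξ₁ = 74.22 kmol/h.
Outlet amounts (n = n₀ + Σ ν·ξ):
  C: 542.8 − 1(74.22) − 2(93.71) = 281.2
  D: 0 + 1(74.22) = 74.22
  E: 0 + 1(93.71) = 93.71

74.2 kmol/h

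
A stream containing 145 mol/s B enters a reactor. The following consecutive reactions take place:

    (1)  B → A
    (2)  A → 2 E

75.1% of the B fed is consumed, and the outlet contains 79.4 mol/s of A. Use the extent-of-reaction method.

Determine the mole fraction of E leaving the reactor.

0.338

Conversion of B: B consumed = 1ξ₁ = 0.751 × 145 → ξ₁ = 108.9 mol/s.
A balance: n_A = 0 + 1ξ₁ − 1ξ₂ = 79.4 → ξ₂ = (1·108.9 − 79.4)/1 = 29.49 mol/s.
Outlet amounts (n = n₀ + Σ ν·ξ):
  B: 145 − 1(108.9) = 36.11
  A: 0 + 1(108.9) − 1(29.49) = 79.4
  E: 0 + 2(29.49) = 58.99
Total out = 174.5 mol/s; y_E = 58.99 / 174.5 = 0.3381.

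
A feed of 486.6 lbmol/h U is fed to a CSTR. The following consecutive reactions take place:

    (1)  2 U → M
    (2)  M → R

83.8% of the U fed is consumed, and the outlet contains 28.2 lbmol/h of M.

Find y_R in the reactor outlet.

Conversion of U: U consumed = 2ξ₁ = 0.838 × 486.6 → ξ₁ = 203.9 lbmol/h.
M balance: n_M = 0 + 1ξ₁ − 1ξ₂ = 28.2 → ξ₂ = (1·203.9 − 28.2)/1 = 175.7 lbmol/h.
Outlet amounts (n = n₀ + Σ ν·ξ):
  U: 486.6 − 2(203.9) = 78.83
  M: 0 + 1(203.9) − 1(175.7) = 28.2
  R: 0 + 1(175.7) = 175.7
Total out = 282.7 lbmol/h; y_R = 175.7 / 282.7 = 0.6214.

0.621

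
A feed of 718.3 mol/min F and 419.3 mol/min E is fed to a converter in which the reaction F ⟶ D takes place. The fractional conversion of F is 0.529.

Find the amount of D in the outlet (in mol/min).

380 mol/min

F reacted = 0.529 × 718.3 = 380 mol/min; ν_F = −1, so ξ = 380/1 = 380 mol/min.
Outlet amounts (n = n₀ + ν ξ):
  F: 718.3 − 1(380) = 338.3
  D: 0 + 1(380) = 380
  E: 419.3 (inert)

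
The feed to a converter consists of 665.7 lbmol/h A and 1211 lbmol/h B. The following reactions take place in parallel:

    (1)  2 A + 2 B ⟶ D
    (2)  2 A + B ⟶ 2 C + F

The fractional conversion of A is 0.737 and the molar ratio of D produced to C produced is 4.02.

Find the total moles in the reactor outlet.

Conversion of A: A consumed = 0.737 × 665.7 = 490.6 lbmol/h = 2ξ₁ + 2ξ₂.
Selectivity: 1ξ₁ / (2ξ₂) = 4.02 → ξ₁ = 8.04 ξ₂.
Substitute: (2·8.04 + 2) ξ₂ = 490.6 → ξ₂ = 27.14 lbmol/h, ξ₁ = 218.2 lbmol/h.
Outlet amounts (n = n₀ + Σ ν·ξ):
  A: 665.7 − 2(218.2) − 2(27.14) = 175.1
  B: 1211 − 2(218.2) − 1(27.14) = 747.5
  D: 0 + 1(218.2) = 218.2
  C: 0 + 2(27.14) = 54.27
  F: 0 + 1(27.14) = 27.14
Total out = 175.1 + 747.5 + 218.2 + 54.27 + 27.14 = 1222 lbmol/h.

1220 lbmol/h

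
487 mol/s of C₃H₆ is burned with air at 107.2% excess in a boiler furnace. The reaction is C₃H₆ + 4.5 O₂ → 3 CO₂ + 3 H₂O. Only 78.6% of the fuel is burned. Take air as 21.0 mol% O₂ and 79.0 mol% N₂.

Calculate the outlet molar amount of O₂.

Stoichiometric O₂ = 4.5 × 487 = 2192 mol/s; O₂ fed = 2192 × 2.072 = 4541 mol/s.
N₂ fed = 4541 × 79/21 = 17080 mol/s.
Fuel reacted = 0.786 × 487 → ξ = 382.8 mol/s.
Outlet (n = n₀ + ν ξ):
  C₃H₆: 487 − 1(382.8) = 104.2
  O₂: 4541 − 4.5(382.8) = 2818
  N₂: 17080 (inert)
  CO₂: 0 + 3(382.8) = 1148
  H₂O: 0 + 3(382.8) = 1148

2820 mol/s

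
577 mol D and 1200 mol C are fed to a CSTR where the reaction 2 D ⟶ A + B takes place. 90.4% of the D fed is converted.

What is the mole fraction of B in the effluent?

D reacted = 0.904 × 577 = 521.6 mol; ν_D = −2, so ξ = 521.6/2 = 260.8 mol.
Outlet amounts (n = n₀ + ν ξ):
  D: 577 − 2(260.8) = 55.39
  A: 0 + 1(260.8) = 260.8
  B: 0 + 1(260.8) = 260.8
  C: 1200 (inert)
Total out = 1777 mol; y_B = 260.8 / 1777 = 0.1468.

0.147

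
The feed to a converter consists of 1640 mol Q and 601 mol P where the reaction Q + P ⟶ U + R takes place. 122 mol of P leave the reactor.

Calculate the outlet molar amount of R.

479 mol

For P: n = n₀ − 1ξ → 122 = 601 − 1ξ, giving ξ = 479 mol.
Outlet amounts (n = n₀ + ν ξ):
  Q: 1640 − 1(479) = 1161
  P: 601 − 1(479) = 122
  U: 0 + 1(479) = 479
  R: 0 + 1(479) = 479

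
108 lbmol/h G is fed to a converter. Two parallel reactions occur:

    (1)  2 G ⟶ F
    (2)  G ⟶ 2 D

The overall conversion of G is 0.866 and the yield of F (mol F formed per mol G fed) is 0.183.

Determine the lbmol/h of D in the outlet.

Yield of F: 1ξ₁ / 108 = 0.183 → ξ₁ = 19.76 lbmol/h.
Conversion of G: 2ξ₁ + 1ξ₂ = 0.866 × 108 = 93.53 → ξ₂ = 54 lbmol/h.
Outlet amounts (n = n₀ + Σ ν·ξ):
  G: 108 − 2(19.76) − 1(54) = 14.47
  F: 0 + 1(19.76) = 19.76
  D: 0 + 2(54) = 108

108 lbmol/h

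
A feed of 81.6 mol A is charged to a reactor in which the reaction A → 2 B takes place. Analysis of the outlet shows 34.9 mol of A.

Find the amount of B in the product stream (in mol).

For A: n = n₀ − 1ξ → 34.9 = 81.6 − 1ξ, giving ξ = 46.7 mol.
Outlet amounts (n = n₀ + ν ξ):
  A: 81.6 − 1(46.7) = 34.9
  B: 0 + 2(46.7) = 93.4

93.4 mol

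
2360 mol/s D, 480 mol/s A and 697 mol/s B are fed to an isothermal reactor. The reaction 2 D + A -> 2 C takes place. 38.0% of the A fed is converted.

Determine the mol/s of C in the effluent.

A reacted = 0.38 × 480 = 182.4 mol/s; ν_A = −1, so ξ = 182.4/1 = 182.4 mol/s.
Outlet amounts (n = n₀ + ν ξ):
  D: 2360 − 2(182.4) = 1995
  A: 480 − 1(182.4) = 297.6
  C: 0 + 2(182.4) = 364.8
  B: 697 (inert)

365 mol/s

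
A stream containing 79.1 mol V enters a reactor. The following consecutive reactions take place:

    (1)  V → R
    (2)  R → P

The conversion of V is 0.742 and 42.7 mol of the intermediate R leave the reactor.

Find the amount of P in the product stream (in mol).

Conversion of V: V consumed = 1ξ₁ = 0.742 × 79.1 → ξ₁ = 58.69 mol.
R balance: n_R = 0 + 1ξ₁ − 1ξ₂ = 42.7 → ξ₂ = (1·58.69 − 42.7)/1 = 15.99 mol.
Outlet amounts (n = n₀ + Σ ν·ξ):
  V: 79.1 − 1(58.69) = 20.41
  R: 0 + 1(58.69) − 1(15.99) = 42.7
  P: 0 + 1(15.99) = 15.99

16 mol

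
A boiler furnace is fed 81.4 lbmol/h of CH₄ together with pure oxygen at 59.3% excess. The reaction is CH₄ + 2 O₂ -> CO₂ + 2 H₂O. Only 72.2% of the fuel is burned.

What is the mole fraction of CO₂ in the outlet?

0.172

Stoichiometric O₂ = 2 × 81.4 = 162.8 lbmol/h; O₂ fed = 162.8 × 1.593 = 259.3 lbmol/h.
Fuel reacted = 0.722 × 81.4 → ξ = 58.77 lbmol/h.
Outlet (n = n₀ + ν ξ):
  CH₄: 81.4 − 1(58.77) = 22.63
  O₂: 259.3 − 2(58.77) = 141.8
  CO₂: 0 + 1(58.77) = 58.77
  H₂O: 0 + 2(58.77) = 117.5
Total out = 340.7 lbmol/h; y_CO₂ = 58.77 / 340.7 = 0.1725.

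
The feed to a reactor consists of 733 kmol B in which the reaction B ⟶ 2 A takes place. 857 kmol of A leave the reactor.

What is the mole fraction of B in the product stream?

0.262

For A: n = n₀ + 2ξ → 857 = 0 + 2ξ, giving ξ = 428.5 kmol.
Outlet amounts (n = n₀ + ν ξ):
  B: 733 − 1(428.5) = 304.5
  A: 0 + 2(428.5) = 857
Total out = 1162 kmol; y_B = 304.5 / 1162 = 0.2622.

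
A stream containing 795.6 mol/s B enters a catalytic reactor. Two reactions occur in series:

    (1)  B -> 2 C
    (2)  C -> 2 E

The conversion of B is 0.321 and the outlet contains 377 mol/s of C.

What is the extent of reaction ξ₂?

Conversion of B: B consumed = 1ξ₁ = 0.321 × 795.6 → ξ₁ = 255.4 mol/s.
C balance: n_C = 0 + 2ξ₁ − 1ξ₂ = 377 → ξ₂ = (2·255.4 − 377)/1 = 133.8 mol/s.
Outlet amounts (n = n₀ + Σ ν·ξ):
  B: 795.6 − 1(255.4) = 540.2
  C: 0 + 2(255.4) − 1(133.8) = 377
  E: 0 + 2(133.8) = 267.6

ξ₂ = 134 mol/s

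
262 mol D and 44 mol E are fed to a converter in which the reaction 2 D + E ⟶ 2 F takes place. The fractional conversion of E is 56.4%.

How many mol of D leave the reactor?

E reacted = 0.564 × 44 = 24.82 mol; ν_E = −1, so ξ = 24.82/1 = 24.82 mol.
Outlet amounts (n = n₀ + ν ξ):
  D: 262 − 2(24.82) = 212.4
  E: 44 − 1(24.82) = 19.18
  F: 0 + 2(24.82) = 49.63

212 mol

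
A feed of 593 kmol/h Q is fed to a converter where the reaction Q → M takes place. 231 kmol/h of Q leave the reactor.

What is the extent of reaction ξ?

For Q: n = n₀ − 1ξ → 231 = 593 − 1ξ, giving ξ = 362 kmol/h.
Outlet amounts (n = n₀ + ν ξ):
  Q: 593 − 1(362) = 231
  M: 0 + 1(362) = 362

ξ = 362 kmol/h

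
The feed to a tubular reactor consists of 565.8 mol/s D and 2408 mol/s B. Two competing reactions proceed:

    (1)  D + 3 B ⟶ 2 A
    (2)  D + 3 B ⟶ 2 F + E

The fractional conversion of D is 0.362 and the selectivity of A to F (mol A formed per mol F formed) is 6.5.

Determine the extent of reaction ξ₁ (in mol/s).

ξ₁ = 178 mol/s

Conversion of D: D consumed = 0.362 × 565.8 = 204.8 mol/s = 1ξ₁ + 1ξ₂.
Selectivity: 2ξ₁ / (2ξ₂) = 6.5 → ξ₁ = 6.5 ξ₂.
Substitute: (1·6.5 + 1) ξ₂ = 204.8 → ξ₂ = 27.31 mol/s, ξ₁ = 177.5 mol/s.
Outlet amounts (n = n₀ + Σ ν·ξ):
  D: 565.8 − 1(177.5) − 1(27.31) = 361
  B: 2408 − 3(177.5) − 3(27.31) = 1794
  A: 0 + 2(177.5) = 355
  F: 0 + 2(27.31) = 54.62
  E: 0 + 1(27.31) = 27.31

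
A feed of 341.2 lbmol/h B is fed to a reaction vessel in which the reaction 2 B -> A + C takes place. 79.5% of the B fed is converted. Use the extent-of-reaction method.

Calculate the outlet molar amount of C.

136 lbmol/h

B reacted = 0.795 × 341.2 = 271.3 lbmol/h; ν_B = −2, so ξ = 271.3/2 = 135.6 lbmol/h.
Outlet amounts (n = n₀ + ν ξ):
  B: 341.2 − 2(135.6) = 69.95
  A: 0 + 1(135.6) = 135.6
  C: 0 + 1(135.6) = 135.6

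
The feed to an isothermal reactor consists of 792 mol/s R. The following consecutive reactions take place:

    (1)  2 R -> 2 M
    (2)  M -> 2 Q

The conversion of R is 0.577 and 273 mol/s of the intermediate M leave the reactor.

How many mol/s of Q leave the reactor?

Conversion of R: R consumed = 2ξ₁ = 0.577 × 792 → ξ₁ = 228.5 mol/s.
M balance: n_M = 0 + 2ξ₁ − 1ξ₂ = 273 → ξ₂ = (2·228.5 − 273)/1 = 184 mol/s.
Outlet amounts (n = n₀ + Σ ν·ξ):
  R: 792 − 2(228.5) = 335
  M: 0 + 2(228.5) − 1(184) = 273
  Q: 0 + 2(184) = 368

368 mol/s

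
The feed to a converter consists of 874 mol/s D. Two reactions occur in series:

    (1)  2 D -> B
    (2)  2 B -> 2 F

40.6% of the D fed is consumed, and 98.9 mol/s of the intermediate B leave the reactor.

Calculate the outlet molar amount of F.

Conversion of D: D consumed = 2ξ₁ = 0.406 × 874 → ξ₁ = 177.4 mol/s.
B balance: n_B = 0 + 1ξ₁ − 2ξ₂ = 98.9 → ξ₂ = (1·177.4 − 98.9)/2 = 39.26 mol/s.
Outlet amounts (n = n₀ + Σ ν·ξ):
  D: 874 − 2(177.4) = 519.2
  B: 0 + 1(177.4) − 2(39.26) = 98.9
  F: 0 + 2(39.26) = 78.52

78.5 mol/s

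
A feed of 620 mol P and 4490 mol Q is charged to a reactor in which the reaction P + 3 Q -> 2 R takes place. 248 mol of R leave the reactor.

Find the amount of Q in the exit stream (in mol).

4120 mol

For R: n = n₀ + 2ξ → 248 = 0 + 2ξ, giving ξ = 124 mol.
Outlet amounts (n = n₀ + ν ξ):
  P: 620 − 1(124) = 496
  Q: 4490 − 3(124) = 4118
  R: 0 + 2(124) = 248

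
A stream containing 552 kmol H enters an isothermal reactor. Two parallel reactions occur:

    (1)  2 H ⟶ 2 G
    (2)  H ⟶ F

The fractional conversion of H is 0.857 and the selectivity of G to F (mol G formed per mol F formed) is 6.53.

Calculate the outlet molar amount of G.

Conversion of H: H consumed = 0.857 × 552 = 473.1 kmol = 2ξ₁ + 1ξ₂.
Selectivity: 2ξ₁ / (1ξ₂) = 6.53 → ξ₁ = 3.265 ξ₂.
Substitute: (2·3.265 + 1) ξ₂ = 473.1 → ξ₂ = 62.82 kmol, ξ₁ = 205.1 kmol.
Outlet amounts (n = n₀ + Σ ν·ξ):
  H: 552 − 2(205.1) − 1(62.82) = 78.94
  G: 0 + 2(205.1) = 410.2
  F: 0 + 1(62.82) = 62.82

410 kmol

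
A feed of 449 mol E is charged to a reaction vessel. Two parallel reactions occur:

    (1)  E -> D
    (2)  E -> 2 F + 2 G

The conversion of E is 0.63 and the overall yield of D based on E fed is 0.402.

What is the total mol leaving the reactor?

756 mol

Yield of D: 1ξ₁ / 449 = 0.402 → ξ₁ = 180.5 mol.
Conversion of E: 1ξ₁ + 1ξ₂ = 0.63 × 449 = 282.9 → ξ₂ = 102.4 mol.
Outlet amounts (n = n₀ + Σ ν·ξ):
  E: 449 − 1(180.5) − 1(102.4) = 166.1
  D: 0 + 1(180.5) = 180.5
  F: 0 + 2(102.4) = 204.7
  G: 0 + 2(102.4) = 204.7
Total out = 166.1 + 180.5 + 204.7 + 204.7 = 756.1 mol.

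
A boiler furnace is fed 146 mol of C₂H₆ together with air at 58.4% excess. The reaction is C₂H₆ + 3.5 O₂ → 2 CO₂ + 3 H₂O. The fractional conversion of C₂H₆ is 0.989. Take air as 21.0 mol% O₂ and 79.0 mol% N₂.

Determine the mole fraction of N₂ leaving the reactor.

Stoichiometric O₂ = 3.5 × 146 = 511 mol; O₂ fed = 511 × 1.584 = 809.4 mol.
N₂ fed = 809.4 × 79/21 = 3045 mol.
Fuel reacted = 0.989 × 146 → ξ = 144.4 mol.
Outlet (n = n₀ + ν ξ):
  C₂H₆: 146 − 1(144.4) = 1.606
  O₂: 809.4 − 3.5(144.4) = 304
  N₂: 3045 (inert)
  CO₂: 0 + 2(144.4) = 288.8
  H₂O: 0 + 3(144.4) = 433.2
Total out = 4073 mol; y_N₂ = 3045 / 4073 = 0.7477.

0.748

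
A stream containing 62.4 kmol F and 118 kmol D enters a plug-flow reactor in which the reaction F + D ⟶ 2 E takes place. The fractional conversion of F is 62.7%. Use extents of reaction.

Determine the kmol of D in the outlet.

78.9 kmol

F reacted = 0.627 × 62.4 = 39.12 kmol; ν_F = −1, so ξ = 39.12/1 = 39.12 kmol.
Outlet amounts (n = n₀ + ν ξ):
  F: 62.4 − 1(39.12) = 23.28
  D: 118 − 1(39.12) = 78.88
  E: 0 + 2(39.12) = 78.25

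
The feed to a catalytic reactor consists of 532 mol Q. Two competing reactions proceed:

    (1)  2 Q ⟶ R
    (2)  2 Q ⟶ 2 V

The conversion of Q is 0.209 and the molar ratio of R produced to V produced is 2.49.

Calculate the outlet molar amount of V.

Conversion of Q: Q consumed = 0.209 × 532 = 111.2 mol = 2ξ₁ + 2ξ₂.
Selectivity: 1ξ₁ / (2ξ₂) = 2.49 → ξ₁ = 4.98 ξ₂.
Substitute: (2·4.98 + 2) ξ₂ = 111.2 → ξ₂ = 9.297 mol, ξ₁ = 46.3 mol.
Outlet amounts (n = n₀ + Σ ν·ξ):
  Q: 532 − 2(46.3) − 2(9.297) = 420.8
  R: 0 + 1(46.3) = 46.3
  V: 0 + 2(9.297) = 18.59

18.6 mol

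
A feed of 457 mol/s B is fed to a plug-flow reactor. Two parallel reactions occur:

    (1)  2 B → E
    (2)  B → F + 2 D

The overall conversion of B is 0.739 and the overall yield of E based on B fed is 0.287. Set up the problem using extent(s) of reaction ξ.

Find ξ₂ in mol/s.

Yield of E: 1ξ₁ / 457 = 0.287 → ξ₁ = 131.2 mol/s.
Conversion of B: 2ξ₁ + 1ξ₂ = 0.739 × 457 = 337.7 → ξ₂ = 75.41 mol/s.
Outlet amounts (n = n₀ + Σ ν·ξ):
  B: 457 − 2(131.2) − 1(75.41) = 119.3
  E: 0 + 1(131.2) = 131.2
  F: 0 + 1(75.41) = 75.41
  D: 0 + 2(75.41) = 150.8

ξ₂ = 75.4 mol/s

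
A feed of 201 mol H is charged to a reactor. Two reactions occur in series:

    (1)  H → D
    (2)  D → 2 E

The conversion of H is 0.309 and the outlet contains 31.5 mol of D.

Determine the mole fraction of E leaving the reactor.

Conversion of H: H consumed = 1ξ₁ = 0.309 × 201 → ξ₁ = 62.11 mol.
D balance: n_D = 0 + 1ξ₁ − 1ξ₂ = 31.5 → ξ₂ = (1·62.11 − 31.5)/1 = 30.61 mol.
Outlet amounts (n = n₀ + Σ ν·ξ):
  H: 201 − 1(62.11) = 138.9
  D: 0 + 1(62.11) − 1(30.61) = 31.5
  E: 0 + 2(30.61) = 61.22
Total out = 231.6 mol; y_E = 61.22 / 231.6 = 0.2643.

0.264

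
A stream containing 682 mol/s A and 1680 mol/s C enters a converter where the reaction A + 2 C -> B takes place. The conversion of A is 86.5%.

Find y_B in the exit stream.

0.499

A reacted = 0.865 × 682 = 589.9 mol/s; ν_A = −1, so ξ = 589.9/1 = 589.9 mol/s.
Outlet amounts (n = n₀ + ν ξ):
  A: 682 − 1(589.9) = 92.07
  C: 1680 − 2(589.9) = 500.1
  B: 0 + 1(589.9) = 589.9
Total out = 1182 mol/s; y_B = 589.9 / 1182 = 0.499.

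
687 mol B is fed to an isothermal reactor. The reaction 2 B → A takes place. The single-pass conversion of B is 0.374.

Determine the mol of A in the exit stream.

B reacted = 0.374 × 687 = 256.9 mol; ν_B = −2, so ξ = 256.9/2 = 128.5 mol.
Outlet amounts (n = n₀ + ν ξ):
  B: 687 − 2(128.5) = 430.1
  A: 0 + 1(128.5) = 128.5

128 mol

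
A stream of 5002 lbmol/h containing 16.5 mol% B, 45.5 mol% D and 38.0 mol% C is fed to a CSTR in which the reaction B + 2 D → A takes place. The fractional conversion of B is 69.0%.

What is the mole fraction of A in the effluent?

B reacted = 0.69 × 825.3 = 569.5 lbmol/h; ν_B = −1, so ξ = 569.5/1 = 569.5 lbmol/h.
Outlet amounts (n = n₀ + ν ξ):
  B: 825.3 − 1(569.5) = 255.9
  D: 2276 − 2(569.5) = 1137
  A: 0 + 1(569.5) = 569.5
  C: 1901 (inert)
Total out = 3863 lbmol/h; y_A = 569.5 / 3863 = 0.1474.

0.147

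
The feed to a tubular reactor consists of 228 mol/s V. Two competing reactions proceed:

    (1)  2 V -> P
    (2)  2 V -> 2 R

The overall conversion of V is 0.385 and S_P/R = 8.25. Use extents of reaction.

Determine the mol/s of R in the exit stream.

Conversion of V: V consumed = 0.385 × 228 = 87.78 mol/s = 2ξ₁ + 2ξ₂.
Selectivity: 1ξ₁ / (2ξ₂) = 8.25 → ξ₁ = 16.5 ξ₂.
Substitute: (2·16.5 + 2) ξ₂ = 87.78 → ξ₂ = 2.508 mol/s, ξ₁ = 41.38 mol/s.
Outlet amounts (n = n₀ + Σ ν·ξ):
  V: 228 − 2(41.38) − 2(2.508) = 140.2
  P: 0 + 1(41.38) = 41.38
  R: 0 + 2(2.508) = 5.016

5.02 mol/s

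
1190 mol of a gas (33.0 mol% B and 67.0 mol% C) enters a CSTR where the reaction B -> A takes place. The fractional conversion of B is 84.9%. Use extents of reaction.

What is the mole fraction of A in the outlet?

0.28

B reacted = 0.849 × 392.7 = 333.4 mol; ν_B = −1, so ξ = 333.4/1 = 333.4 mol.
Outlet amounts (n = n₀ + ν ξ):
  B: 392.7 − 1(333.4) = 59.3
  A: 0 + 1(333.4) = 333.4
  C: 797.3 (inert)
Total out = 1190 mol; y_A = 333.4 / 1190 = 0.2802.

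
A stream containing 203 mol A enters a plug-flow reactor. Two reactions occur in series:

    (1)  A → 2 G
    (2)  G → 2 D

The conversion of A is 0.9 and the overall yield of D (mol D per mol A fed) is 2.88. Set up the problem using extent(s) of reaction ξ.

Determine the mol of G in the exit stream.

Conversion of A: A consumed = 1ξ₁ = 0.9 × 203 → ξ₁ = 182.7 mol.
Yield of D: 2ξ₂ / 203 = 2.88 → ξ₂ = 292.3 mol.
Outlet amounts (n = n₀ + Σ ν·ξ):
  A: 203 − 1(182.7) = 20.3
  G: 0 + 2(182.7) − 1(292.3) = 73.08
  D: 0 + 2(292.3) = 584.6

73.1 mol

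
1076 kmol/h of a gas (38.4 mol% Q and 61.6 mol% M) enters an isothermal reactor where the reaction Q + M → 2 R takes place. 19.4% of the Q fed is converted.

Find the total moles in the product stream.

Q reacted = 0.194 × 413.2 = 80.16 kmol/h; ν_Q = −1, so ξ = 80.16/1 = 80.16 kmol/h.
Outlet amounts (n = n₀ + ν ξ):
  Q: 413.2 − 1(80.16) = 333
  M: 662.8 − 1(80.16) = 582.7
  R: 0 + 2(80.16) = 160.3
Total out = 333 + 582.7 + 160.3 = 1076 kmol/h.

1080 kmol/h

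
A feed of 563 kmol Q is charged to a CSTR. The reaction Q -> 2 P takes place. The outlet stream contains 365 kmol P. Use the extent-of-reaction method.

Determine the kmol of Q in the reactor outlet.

For P: n = n₀ + 2ξ → 365 = 0 + 2ξ, giving ξ = 182.5 kmol.
Outlet amounts (n = n₀ + ν ξ):
  Q: 563 − 1(182.5) = 380.5
  P: 0 + 2(182.5) = 365

380 kmol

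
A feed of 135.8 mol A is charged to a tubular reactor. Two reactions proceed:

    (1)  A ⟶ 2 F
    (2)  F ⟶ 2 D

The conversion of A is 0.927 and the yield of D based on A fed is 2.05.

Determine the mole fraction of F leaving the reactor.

0.281

Conversion of A: A consumed = 1ξ₁ = 0.927 × 135.8 → ξ₁ = 125.9 mol.
Yield of D: 2ξ₂ / 135.8 = 2.05 → ξ₂ = 139.2 mol.
Outlet amounts (n = n₀ + Σ ν·ξ):
  A: 135.8 − 1(125.9) = 9.913
  F: 0 + 2(125.9) − 1(139.2) = 112.6
  D: 0 + 2(139.2) = 278.4
Total out = 400.9 mol; y_F = 112.6 / 400.9 = 0.2808.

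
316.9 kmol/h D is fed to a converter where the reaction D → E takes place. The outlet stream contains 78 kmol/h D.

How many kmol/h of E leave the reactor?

239 kmol/h

For D: n = n₀ − 1ξ → 78 = 316.9 − 1ξ, giving ξ = 238.9 kmol/h.
Outlet amounts (n = n₀ + ν ξ):
  D: 316.9 − 1(238.9) = 78
  E: 0 + 1(238.9) = 238.9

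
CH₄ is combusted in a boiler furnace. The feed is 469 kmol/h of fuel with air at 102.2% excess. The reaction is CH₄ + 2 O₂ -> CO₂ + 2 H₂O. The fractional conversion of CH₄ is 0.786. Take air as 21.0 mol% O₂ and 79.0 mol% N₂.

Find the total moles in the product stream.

Stoichiometric O₂ = 2 × 469 = 938 kmol/h; O₂ fed = 938 × 2.022 = 1897 kmol/h.
N₂ fed = 1897 × 79/21 = 7135 kmol/h.
Fuel reacted = 0.786 × 469 → ξ = 368.6 kmol/h.
Outlet (n = n₀ + ν ξ):
  CH₄: 469 − 1(368.6) = 100.4
  O₂: 1897 − 2(368.6) = 1159
  N₂: 7135 (inert)
  CO₂: 0 + 1(368.6) = 368.6
  H₂O: 0 + 2(368.6) = 737.3
Total out = 100.4 + 1159 + 7135 + 368.6 + 737.3 = 9501 kmol/h.

9500 kmol/h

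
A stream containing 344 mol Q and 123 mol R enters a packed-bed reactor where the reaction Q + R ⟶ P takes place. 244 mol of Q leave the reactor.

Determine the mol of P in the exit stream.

100 mol

For Q: n = n₀ − 1ξ → 244 = 344 − 1ξ, giving ξ = 100 mol.
Outlet amounts (n = n₀ + ν ξ):
  Q: 344 − 1(100) = 244
  R: 123 − 1(100) = 23
  P: 0 + 1(100) = 100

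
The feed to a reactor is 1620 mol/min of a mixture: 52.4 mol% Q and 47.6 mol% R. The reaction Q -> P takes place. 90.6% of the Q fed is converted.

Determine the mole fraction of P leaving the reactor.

0.475

Q reacted = 0.906 × 848.9 = 769.1 mol/min; ν_Q = −1, so ξ = 769.1/1 = 769.1 mol/min.
Outlet amounts (n = n₀ + ν ξ):
  Q: 848.9 − 1(769.1) = 79.79
  P: 0 + 1(769.1) = 769.1
  R: 771.1 (inert)
Total out = 1620 mol/min; y_P = 769.1 / 1620 = 0.4747.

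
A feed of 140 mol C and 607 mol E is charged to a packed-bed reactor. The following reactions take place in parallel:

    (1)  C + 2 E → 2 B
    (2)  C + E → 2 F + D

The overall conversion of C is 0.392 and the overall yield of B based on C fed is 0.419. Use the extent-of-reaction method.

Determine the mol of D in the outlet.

Yield of B: 2ξ₁ / 140 = 0.419 → ξ₁ = 29.33 mol.
Conversion of C: 1ξ₁ + 1ξ₂ = 0.392 × 140 = 54.88 → ξ₂ = 25.55 mol.
Outlet amounts (n = n₀ + Σ ν·ξ):
  C: 140 − 1(29.33) − 1(25.55) = 85.12
  E: 607 − 2(29.33) − 1(25.55) = 522.8
  B: 0 + 2(29.33) = 58.66
  F: 0 + 2(25.55) = 51.1
  D: 0 + 1(25.55) = 25.55

25.6 mol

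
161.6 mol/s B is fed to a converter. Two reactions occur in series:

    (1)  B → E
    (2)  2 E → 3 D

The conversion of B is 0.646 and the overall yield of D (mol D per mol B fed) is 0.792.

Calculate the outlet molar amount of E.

Conversion of B: B consumed = 1ξ₁ = 0.646 × 161.6 → ξ₁ = 104.4 mol/s.
Yield of D: 3ξ₂ / 161.6 = 0.792 → ξ₂ = 42.66 mol/s.
Outlet amounts (n = n₀ + Σ ν·ξ):
  B: 161.6 − 1(104.4) = 57.21
  E: 0 + 1(104.4) − 2(42.66) = 19.07
  D: 0 + 3(42.66) = 128

19.1 mol/s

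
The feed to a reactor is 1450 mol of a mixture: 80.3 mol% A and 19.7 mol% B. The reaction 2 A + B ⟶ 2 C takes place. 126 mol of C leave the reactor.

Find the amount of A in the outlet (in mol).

For C: n = n₀ + 2ξ → 126 = 0 + 2ξ, giving ξ = 63 mol.
Outlet amounts (n = n₀ + ν ξ):
  A: 1164 − 2(63) = 1038
  B: 285.6 − 1(63) = 222.6
  C: 0 + 2(63) = 126

1040 mol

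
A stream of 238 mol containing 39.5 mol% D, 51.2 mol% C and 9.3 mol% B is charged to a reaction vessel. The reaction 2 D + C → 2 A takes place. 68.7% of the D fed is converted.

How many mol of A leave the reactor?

D reacted = 0.687 × 94.01 = 64.58 mol; ν_D = −2, so ξ = 64.58/2 = 32.29 mol.
Outlet amounts (n = n₀ + ν ξ):
  D: 94.01 − 2(32.29) = 29.43
  C: 121.9 − 1(32.29) = 89.56
  A: 0 + 2(32.29) = 64.58
  B: 22.13 (inert)

64.6 mol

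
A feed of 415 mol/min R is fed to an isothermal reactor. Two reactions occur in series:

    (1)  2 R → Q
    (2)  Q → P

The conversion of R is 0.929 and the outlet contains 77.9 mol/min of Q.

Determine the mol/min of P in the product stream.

115 mol/min

Conversion of R: R consumed = 2ξ₁ = 0.929 × 415 → ξ₁ = 192.8 mol/min.
Q balance: n_Q = 0 + 1ξ₁ − 1ξ₂ = 77.9 → ξ₂ = (1·192.8 − 77.9)/1 = 114.9 mol/min.
Outlet amounts (n = n₀ + Σ ν·ξ):
  R: 415 − 2(192.8) = 29.46
  Q: 0 + 1(192.8) − 1(114.9) = 77.9
  P: 0 + 1(114.9) = 114.9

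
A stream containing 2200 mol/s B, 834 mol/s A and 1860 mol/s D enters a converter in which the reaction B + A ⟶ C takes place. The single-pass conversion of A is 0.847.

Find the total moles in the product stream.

A reacted = 0.847 × 834 = 706.4 mol/s; ν_A = −1, so ξ = 706.4/1 = 706.4 mol/s.
Outlet amounts (n = n₀ + ν ξ):
  B: 2200 − 1(706.4) = 1494
  A: 834 − 1(706.4) = 127.6
  C: 0 + 1(706.4) = 706.4
  D: 1860 (inert)
Total out = 1494 + 127.6 + 706.4 + 1860 = 4188 mol/s.

4190 mol/s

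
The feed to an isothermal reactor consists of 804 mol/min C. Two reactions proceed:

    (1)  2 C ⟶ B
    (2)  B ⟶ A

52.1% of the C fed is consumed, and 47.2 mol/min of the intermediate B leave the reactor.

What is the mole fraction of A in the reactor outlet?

Conversion of C: C consumed = 2ξ₁ = 0.521 × 804 → ξ₁ = 209.4 mol/min.
B balance: n_B = 0 + 1ξ₁ − 1ξ₂ = 47.2 → ξ₂ = (1·209.4 − 47.2)/1 = 162.2 mol/min.
Outlet amounts (n = n₀ + Σ ν·ξ):
  C: 804 − 2(209.4) = 385.1
  B: 0 + 1(209.4) − 1(162.2) = 47.2
  A: 0 + 1(162.2) = 162.2
Total out = 594.6 mol/min; y_A = 162.2 / 594.6 = 0.2729.

0.273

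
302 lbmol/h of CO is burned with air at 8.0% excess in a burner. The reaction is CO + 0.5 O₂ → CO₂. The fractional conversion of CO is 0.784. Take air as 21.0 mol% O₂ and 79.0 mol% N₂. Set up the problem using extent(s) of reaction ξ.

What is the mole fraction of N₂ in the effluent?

0.639

Stoichiometric O₂ = 0.5 × 302 = 151 lbmol/h; O₂ fed = 151 × 1.080 = 163.1 lbmol/h.
N₂ fed = 163.1 × 79/21 = 613.5 lbmol/h.
Fuel reacted = 0.784 × 302 → ξ = 236.8 lbmol/h.
Outlet (n = n₀ + ν ξ):
  CO: 302 − 1(236.8) = 65.23
  O₂: 163.1 − 0.5(236.8) = 44.7
  N₂: 613.5 (inert)
  CO₂: 0 + 1(236.8) = 236.8
Total out = 960.2 lbmol/h; y_N₂ = 613.5 / 960.2 = 0.6389.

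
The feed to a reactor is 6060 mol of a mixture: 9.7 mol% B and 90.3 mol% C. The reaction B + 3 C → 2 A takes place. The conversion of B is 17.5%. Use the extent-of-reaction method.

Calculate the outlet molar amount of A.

206 mol

B reacted = 0.175 × 587.8 = 102.9 mol; ν_B = −1, so ξ = 102.9/1 = 102.9 mol.
Outlet amounts (n = n₀ + ν ξ):
  B: 587.8 − 1(102.9) = 485
  C: 5472 − 3(102.9) = 5164
  A: 0 + 2(102.9) = 205.7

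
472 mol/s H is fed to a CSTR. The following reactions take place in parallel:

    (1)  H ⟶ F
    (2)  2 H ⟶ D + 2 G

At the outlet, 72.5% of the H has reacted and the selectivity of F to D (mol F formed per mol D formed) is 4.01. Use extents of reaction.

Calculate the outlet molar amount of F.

228 mol/s

Conversion of H: H consumed = 0.725 × 472 = 342.2 mol/s = 1ξ₁ + 2ξ₂.
Selectivity: 1ξ₁ / (1ξ₂) = 4.01 → ξ₁ = 4.01 ξ₂.
Substitute: (1·4.01 + 2) ξ₂ = 342.2 → ξ₂ = 56.94 mol/s, ξ₁ = 228.3 mol/s.
Outlet amounts (n = n₀ + Σ ν·ξ):
  H: 472 − 1(228.3) − 2(56.94) = 129.8
  F: 0 + 1(228.3) = 228.3
  D: 0 + 1(56.94) = 56.94
  G: 0 + 2(56.94) = 113.9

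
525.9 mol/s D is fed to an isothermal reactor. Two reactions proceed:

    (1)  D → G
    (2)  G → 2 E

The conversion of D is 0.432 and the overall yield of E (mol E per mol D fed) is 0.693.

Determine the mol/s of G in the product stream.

Conversion of D: D consumed = 1ξ₁ = 0.432 × 525.9 → ξ₁ = 227.2 mol/s.
Yield of E: 2ξ₂ / 525.9 = 0.693 → ξ₂ = 182.2 mol/s.
Outlet amounts (n = n₀ + Σ ν·ξ):
  D: 525.9 − 1(227.2) = 298.7
  G: 0 + 1(227.2) − 1(182.2) = 44.96
  E: 0 + 2(182.2) = 364.4

45 mol/s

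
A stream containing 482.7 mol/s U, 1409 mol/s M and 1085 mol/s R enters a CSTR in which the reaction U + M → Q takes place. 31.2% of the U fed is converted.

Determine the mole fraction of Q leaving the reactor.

0.0533

U reacted = 0.312 × 482.7 = 150.6 mol/s; ν_U = −1, so ξ = 150.6/1 = 150.6 mol/s.
Outlet amounts (n = n₀ + ν ξ):
  U: 482.7 − 1(150.6) = 332.1
  M: 1409 − 1(150.6) = 1258
  Q: 0 + 1(150.6) = 150.6
  R: 1085 (inert)
Total out = 2826 mol/s; y_Q = 150.6 / 2826 = 0.05329.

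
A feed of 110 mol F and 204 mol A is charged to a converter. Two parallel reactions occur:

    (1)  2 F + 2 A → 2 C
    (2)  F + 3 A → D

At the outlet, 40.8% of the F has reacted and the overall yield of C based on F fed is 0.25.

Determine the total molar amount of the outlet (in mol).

234 mol

Yield of C: 2ξ₁ / 110 = 0.25 → ξ₁ = 13.75 mol.
Conversion of F: 2ξ₁ + 1ξ₂ = 0.408 × 110 = 44.88 → ξ₂ = 17.38 mol.
Outlet amounts (n = n₀ + Σ ν·ξ):
  F: 110 − 2(13.75) − 1(17.38) = 65.12
  A: 204 − 2(13.75) − 3(17.38) = 124.4
  C: 0 + 2(13.75) = 27.5
  D: 0 + 1(17.38) = 17.38
Total out = 65.12 + 124.4 + 27.5 + 17.38 = 234.4 mol.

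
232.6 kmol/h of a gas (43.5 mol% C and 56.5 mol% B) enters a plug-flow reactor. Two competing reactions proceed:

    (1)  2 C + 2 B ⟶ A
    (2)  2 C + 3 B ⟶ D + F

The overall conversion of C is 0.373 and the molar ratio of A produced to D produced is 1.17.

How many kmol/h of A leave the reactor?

Conversion of C: C consumed = 0.373 × 101.2 = 37.74 kmol/h = 2ξ₁ + 2ξ₂.
Selectivity: 1ξ₁ / (1ξ₂) = 1.17 → ξ₁ = 1.17 ξ₂.
Substitute: (2·1.17 + 2) ξ₂ = 37.74 → ξ₂ = 8.696 kmol/h, ξ₁ = 10.17 kmol/h.
Outlet amounts (n = n₀ + Σ ν·ξ):
  C: 101.2 − 2(10.17) − 2(8.696) = 63.44
  B: 131.4 − 2(10.17) − 3(8.696) = 84.98
  A: 0 + 1(10.17) = 10.17
  D: 0 + 1(8.696) = 8.696
  F: 0 + 1(8.696) = 8.696

10.2 kmol/h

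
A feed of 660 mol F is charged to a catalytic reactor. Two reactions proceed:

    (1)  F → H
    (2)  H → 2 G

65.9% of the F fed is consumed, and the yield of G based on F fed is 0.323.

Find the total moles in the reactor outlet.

Conversion of F: F consumed = 1ξ₁ = 0.659 × 660 → ξ₁ = 434.9 mol.
Yield of G: 2ξ₂ / 660 = 0.323 → ξ₂ = 106.6 mol.
Outlet amounts (n = n₀ + Σ ν·ξ):
  F: 660 − 1(434.9) = 225.1
  H: 0 + 1(434.9) − 1(106.6) = 328.4
  G: 0 + 2(106.6) = 213.2
Total out = 225.1 + 328.4 + 213.2 = 766.6 mol.

767 mol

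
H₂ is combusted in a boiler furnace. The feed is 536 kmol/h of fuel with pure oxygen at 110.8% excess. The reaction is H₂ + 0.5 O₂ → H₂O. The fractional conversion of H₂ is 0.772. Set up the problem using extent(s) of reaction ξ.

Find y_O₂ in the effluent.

Stoichiometric O₂ = 0.5 × 536 = 268 kmol/h; O₂ fed = 268 × 2.108 = 564.9 kmol/h.
Fuel reacted = 0.772 × 536 → ξ = 413.8 kmol/h.
Outlet (n = n₀ + ν ξ):
  H₂: 536 − 1(413.8) = 122.2
  O₂: 564.9 − 0.5(413.8) = 358
  H₂O: 0 + 1(413.8) = 413.8
Total out = 894 kmol/h; y_O₂ = 358 / 894 = 0.4005.

0.4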